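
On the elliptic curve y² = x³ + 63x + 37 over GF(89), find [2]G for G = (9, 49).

(70, 13)

tangent at (9, 49): λ = (3·9² + 63)/(2·49) ≡ 39/9. 9⁻¹ ≡ 10 (mod 89), so λ ≡ 39·10 ≡ 34.
  x = λ² - 9 - 9 = 1156 - 18 ≡ 70; y = λ·(9 - 70) - 49 ≡ 13. → (70, 13)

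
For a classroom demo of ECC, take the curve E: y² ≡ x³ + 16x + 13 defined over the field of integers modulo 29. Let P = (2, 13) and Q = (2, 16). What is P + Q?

The two points share x = 2 and their y-coordinates satisfy 13 + 16 ≡ 0 (mod 29), so they are inverses. Their sum is the point at infinity.

O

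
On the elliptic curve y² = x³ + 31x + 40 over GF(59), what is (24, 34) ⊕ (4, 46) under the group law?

(29, 28)

(24, 34) + (4, 46). λ = (46 - 34)/(4 - 24) ≡ 12/39 mod 59. 39⁻¹ ≡ 56 (mod 59), so λ ≡ 23.
  x = λ² - 24 - 4 = 529 - 28 ≡ 29; y = λ·(24 - 29) - 34 ≡ 28. → (29, 28)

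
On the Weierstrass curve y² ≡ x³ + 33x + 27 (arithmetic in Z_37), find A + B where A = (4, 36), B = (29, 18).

(34, 30)

(4, 36) + (29, 18). λ = (18 - 36)/(29 - 4) ≡ 19/25 mod 37. 25⁻¹ ≡ 3 (mod 37), so λ ≡ 20.
  x = λ² - 4 - 29 = 400 - 33 ≡ 34; y = λ·(4 - 34) - 36 ≡ 30. → (34, 30)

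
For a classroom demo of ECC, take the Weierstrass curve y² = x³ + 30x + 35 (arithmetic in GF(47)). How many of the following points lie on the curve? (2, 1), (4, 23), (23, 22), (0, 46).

1

(2, 1): 1² ≡ 1, rhs ≡ 9 → off.
(4, 23): 23² ≡ 12, rhs ≡ 31 → off.
(23, 22): 22² ≡ 14, rhs ≡ 14 → on.
(0, 46): 46² ≡ 1, rhs ≡ 35 → off.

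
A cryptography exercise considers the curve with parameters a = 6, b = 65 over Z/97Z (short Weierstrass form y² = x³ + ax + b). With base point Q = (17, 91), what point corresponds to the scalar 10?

(74, 46)

Double-and-add on 10 = (1010)₂. Start with Q = (17, 91) for the leading 1-bit.
double: tangent at (17, 91): λ = (3·17² + 6)/(2·91) ≡ 0/85. 85⁻¹ ≡ 8 (mod 97), so λ ≡ 0·8 ≡ 0.
  x = λ² - 17 - 17 = 0 - 34 ≡ 63; y = λ·(17 - 63) - 91 ≡ 6. → (63, 6)
double: tangent at (63, 6): λ = (3·63² + 6)/(2·6) ≡ 79/12. 12⁻¹ ≡ 89 (mod 97) since 12·89 = 1068 ≡ 1, so λ ≡ 79·89 ≡ 47.
  x = λ² - 63 - 63 = 2209 - 126 ≡ 46; y = λ·(63 - 46) - 6 ≡ 17. → (46, 17)
add Q: (46, 17) + (17, 91). λ = (91 - 17)/(17 - 46) ≡ 74/68 mod 97. 68⁻¹ ≡ 10 (mod 97), so λ ≡ 61.
  x = λ² - 46 - 17 = 3721 - 63 ≡ 69; y = λ·(46 - 69) - 17 ≡ 35. → (69, 35)
double: tangent at (69, 35): λ = (3·69² + 6)/(2·35) ≡ 30/70. 70⁻¹ ≡ 79 (mod 97), so λ ≡ 30·79 ≡ 42.
  x = λ² - 69 - 69 = 1764 - 138 ≡ 74; y = λ·(69 - 74) - 35 ≡ 46. → (74, 46)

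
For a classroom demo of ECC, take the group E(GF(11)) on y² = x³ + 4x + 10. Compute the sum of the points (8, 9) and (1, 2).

(8, 9) + (1, 2). λ = (2 - 9)/(1 - 8) ≡ 4/4 mod 11. 4⁻¹ ≡ 3 (mod 11) since 4·3 = 12 ≡ 1, so λ ≡ 1.
  x = λ² - 8 - 1 = 1 - 9 ≡ 3; y = λ·(8 - 3) - 9 ≡ 7. → (3, 7)

(3, 7)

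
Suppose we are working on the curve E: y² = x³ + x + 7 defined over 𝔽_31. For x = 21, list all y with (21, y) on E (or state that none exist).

x³ + 1x + 7 = 9289 ≡ 20 (mod 31).
Square roots of 20 mod 31: 12 and 19 (since 12² = 144 ≡ 20).

12, 19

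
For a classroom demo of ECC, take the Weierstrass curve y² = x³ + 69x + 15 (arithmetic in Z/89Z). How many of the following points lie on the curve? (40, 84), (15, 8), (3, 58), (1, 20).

3

(40, 84): 84² ≡ 25, rhs ≡ 25 → on.
(15, 8): 8² ≡ 64, rhs ≡ 64 → on.
(3, 58): 58² ≡ 71, rhs ≡ 71 → on.
(1, 20): 20² ≡ 44, rhs ≡ 85 → off.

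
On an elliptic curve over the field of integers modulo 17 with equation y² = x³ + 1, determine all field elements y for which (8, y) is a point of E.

x³ + 0x + 1 = 513 ≡ 3 (mod 17).
3 is a non-residue mod 17; no y exists.

none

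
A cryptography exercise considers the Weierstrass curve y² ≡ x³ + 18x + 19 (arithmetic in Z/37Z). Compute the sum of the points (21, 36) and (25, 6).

(21, 36) + (25, 6). λ = (6 - 36)/(25 - 21) ≡ 7/4 mod 37. 4⁻¹ ≡ 28 (mod 37), so λ ≡ 11.
  x = λ² - 21 - 25 = 121 - 46 ≡ 1; y = λ·(21 - 1) - 36 ≡ 36. → (1, 36)

(1, 36)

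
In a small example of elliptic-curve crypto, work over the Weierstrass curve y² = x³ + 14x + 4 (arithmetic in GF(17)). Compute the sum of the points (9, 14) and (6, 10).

(9, 14) + (6, 10). λ = (10 - 14)/(6 - 9) ≡ 13/14 mod 17. 14⁻¹ ≡ 11 (mod 17), so λ ≡ 7.
  x = λ² - 9 - 6 = 49 - 15 ≡ 0; y = λ·(9 - 0) - 14 ≡ 15. → (0, 15)

(0, 15)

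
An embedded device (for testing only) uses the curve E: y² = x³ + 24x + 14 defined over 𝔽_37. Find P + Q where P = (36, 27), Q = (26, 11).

(36, 27) + (26, 11). λ = (11 - 27)/(26 - 36) ≡ 21/27 mod 37. 27⁻¹ ≡ 11 (mod 37), so λ ≡ 9.
  x = λ² - 36 - 26 = 81 - 62 ≡ 19; y = λ·(36 - 19) - 27 ≡ 15. → (19, 15)

(19, 15)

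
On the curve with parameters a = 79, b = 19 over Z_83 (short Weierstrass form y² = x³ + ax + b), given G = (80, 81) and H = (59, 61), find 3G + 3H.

(49, 39)

First 3G:
Repeated addition: build up to 3G.
2G: tangent at (80, 81): λ = (3·80² + 79)/(2·81) ≡ 23/79. 79⁻¹ ≡ 62 (mod 83), so λ ≡ 23·62 ≡ 15.
  x = λ² - 80 - 80 = 225 - 160 ≡ 65; y = λ·(80 - 65) - 81 ≡ 61. → (65, 61)
3G: (65, 61) + (80, 81). λ = (81 - 61)/(80 - 65) ≡ 20/15 mod 83. 15⁻¹ ≡ 72 (mod 83) since 15·72 = 1080 ≡ 1, so λ ≡ 29.
  x = λ² - 65 - 80 = 841 - 145 ≡ 32; y = λ·(65 - 32) - 61 ≡ 66. → (32, 66)
3G = (32, 66).
Next 3H:
Repeated addition: build up to 3H.
2H: tangent at (59, 61): λ = (3·59² + 79)/(2·61) ≡ 64/39. 39⁻¹ ≡ 66 (mod 83) since 39·66 = 2574 ≡ 1, so λ ≡ 64·66 ≡ 74.
  x = λ² - 59 - 59 = 5476 - 118 ≡ 46; y = λ·(59 - 46) - 61 ≡ 71. → (46, 71)
3H: (46, 71) + (59, 61). λ = (61 - 71)/(59 - 46) ≡ 73/13 mod 83. 13⁻¹ ≡ 32 (mod 83) since 13·32 = 416 ≡ 1, so λ ≡ 12.
  x = λ² - 46 - 59 = 144 - 105 ≡ 39; y = λ·(46 - 39) - 71 ≡ 13. → (39, 13)
3H = (39, 13).
Finally 3G + 3H:
(32, 66) + (39, 13). λ = (13 - 66)/(39 - 32) ≡ 30/7 mod 83. 7⁻¹ ≡ 12 (mod 83), so λ ≡ 28.
  x = λ² - 32 - 39 = 784 - 71 ≡ 49; y = λ·(32 - 49) - 66 ≡ 39. → (49, 39)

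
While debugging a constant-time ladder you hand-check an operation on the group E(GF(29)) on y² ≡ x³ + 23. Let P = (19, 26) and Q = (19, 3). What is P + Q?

O

The two points share x = 19 and their y-coordinates satisfy 26 + 3 ≡ 0 (mod 29), so they are inverses. Their sum is the point at infinity.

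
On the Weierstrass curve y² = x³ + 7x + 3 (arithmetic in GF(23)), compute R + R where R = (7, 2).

tangent at (7, 2): λ = (3·7² + 7)/(2·2) ≡ 16/4. 4⁻¹ ≡ 6 (mod 23), so λ ≡ 16·6 ≡ 4.
  x = λ² - 7 - 7 = 16 - 14 ≡ 2; y = λ·(7 - 2) - 2 ≡ 18. → (2, 18)

(2, 18)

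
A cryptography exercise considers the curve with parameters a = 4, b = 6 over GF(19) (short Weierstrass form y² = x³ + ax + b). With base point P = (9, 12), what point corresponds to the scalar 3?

Repeated addition: build up to 3P.
2P: tangent at (9, 12): λ = (3·9² + 4)/(2·12) ≡ 0/5. 5⁻¹ ≡ 4 (mod 19) since 5·4 = 20 ≡ 1, so λ ≡ 0·4 ≡ 0.
  x = λ² - 9 - 9 = 0 - 18 ≡ 1; y = λ·(9 - 1) - 12 ≡ 7. → (1, 7)
3P: (1, 7) + (9, 12). λ = (12 - 7)/(9 - 1) ≡ 5/8 mod 19. 8⁻¹ ≡ 12 (mod 19), so λ ≡ 3.
  x = λ² - 1 - 9 = 9 - 10 ≡ 18; y = λ·(1 - 18) - 7 ≡ 18. → (18, 18)

(18, 18)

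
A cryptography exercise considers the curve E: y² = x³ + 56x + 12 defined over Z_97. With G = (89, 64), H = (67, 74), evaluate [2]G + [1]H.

First 2G:
Repeated addition: build up to 2G.
2G: tangent at (89, 64): λ = (3·89² + 56)/(2·64) ≡ 54/31. 31⁻¹ ≡ 72 (mod 97), so λ ≡ 54·72 ≡ 8.
  x = λ² - 89 - 89 = 64 - 178 ≡ 80; y = λ·(89 - 80) - 64 ≡ 8. → (80, 8)
2G = (80, 8).
Finally 2G + H:
(80, 8) + (67, 74). λ = (74 - 8)/(67 - 80) ≡ 66/84 mod 97. 84⁻¹ ≡ 82 (mod 97), so λ ≡ 77.
  x = λ² - 80 - 67 = 5929 - 147 ≡ 59; y = λ·(80 - 59) - 8 ≡ 57. → (59, 57)

(59, 57)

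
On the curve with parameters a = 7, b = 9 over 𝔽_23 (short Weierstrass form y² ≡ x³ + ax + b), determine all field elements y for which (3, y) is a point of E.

none

x³ + 7x + 9 = 57 ≡ 11 (mod 23).
11 is a non-residue mod 23; no y exists.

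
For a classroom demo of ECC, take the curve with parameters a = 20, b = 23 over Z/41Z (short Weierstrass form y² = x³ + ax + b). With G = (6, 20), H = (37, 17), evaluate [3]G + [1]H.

First 3G:
Repeated addition: build up to 3G.
2G: tangent at (6, 20): λ = (3·6² + 20)/(2·20) ≡ 5/40. 40⁻¹ ≡ 40 (mod 41), so λ ≡ 5·40 ≡ 36.
  x = λ² - 6 - 6 = 1296 - 12 ≡ 13; y = λ·(6 - 13) - 20 ≡ 15. → (13, 15)
3G: (13, 15) + (6, 20). λ = (20 - 15)/(6 - 13) ≡ 5/34 mod 41. 34⁻¹ ≡ 35 (mod 41) since 34·35 = 1190 ≡ 1, so λ ≡ 11.
  x = λ² - 13 - 6 = 121 - 19 ≡ 20; y = λ·(13 - 20) - 15 ≡ 31. → (20, 31)
3G = (20, 31).
Finally 3G + H:
(20, 31) + (37, 17). λ = (17 - 31)/(37 - 20) ≡ 27/17 mod 41. 17⁻¹ ≡ 29 (mod 41), so λ ≡ 4.
  x = λ² - 20 - 37 = 16 - 57 ≡ 0; y = λ·(20 - 0) - 31 ≡ 8. → (0, 8)

(0, 8)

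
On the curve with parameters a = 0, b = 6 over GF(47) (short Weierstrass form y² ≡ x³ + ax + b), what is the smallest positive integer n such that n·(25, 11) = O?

2P: tangent at (25, 11): λ = (3·25² + 0)/(2·11) ≡ 42/22. 22⁻¹ ≡ 15 (mod 47), so λ ≡ 42·15 ≡ 19.
  x = λ² - 25 - 25 = 361 - 50 ≡ 29; y = λ·(25 - 29) - 11 ≡ 7. → (29, 7)
3P: (29, 7) + (25, 11). λ = (11 - 7)/(25 - 29) ≡ 4/43 mod 47. 43⁻¹ ≡ 35 (mod 47), so λ ≡ 46.
  x = λ² - 29 - 25 = 2116 - 54 ≡ 41; y = λ·(29 - 41) - 7 ≡ 5. → (41, 5)
4P: (41, 5) + (25, 11). λ = (11 - 5)/(25 - 41) ≡ 6/31 mod 47. 31⁻¹ ≡ 44 (mod 47), so λ ≡ 29.
  x = λ² - 41 - 25 = 841 - 66 ≡ 23; y = λ·(41 - 23) - 5 ≡ 0. → (23, 0)
5P: (23, 0) + (25, 11). λ = (11 - 0)/(25 - 23) ≡ 11/2 mod 47. 2⁻¹ ≡ 24 (mod 47) since 2·24 = 48 ≡ 1, so λ ≡ 29.
  x = λ² - 23 - 25 = 841 - 48 ≡ 41; y = λ·(23 - 41) - 0 ≡ 42. → (41, 42)
6P: (41, 42) + (25, 11). λ = (11 - 42)/(25 - 41) ≡ 16/31 mod 47. 31⁻¹ ≡ 44 (mod 47) since 31·44 = 1364 ≡ 1, so λ ≡ 46.
  x = λ² - 41 - 25 = 2116 - 66 ≡ 29; y = λ·(41 - 29) - 42 ≡ 40. → (29, 40)
7P: (29, 40) + (25, 11). λ = (11 - 40)/(25 - 29) ≡ 18/43 mod 47. 43⁻¹ ≡ 35 (mod 47), so λ ≡ 19.
  x = λ² - 29 - 25 = 361 - 54 ≡ 25; y = λ·(29 - 25) - 40 ≡ 36. → (25, 36)
8P: (25, 36) + (25, 11): same x and y₁ ≡ -y₂, so the sum is O.
8P = O, so the order is 8.

8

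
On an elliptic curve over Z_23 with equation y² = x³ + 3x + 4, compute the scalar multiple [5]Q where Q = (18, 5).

(6, 10)

Double-and-add on 5 = (101)₂. Start with Q = (18, 5) for the leading 1-bit.
double: tangent at (18, 5): λ = (3·18² + 3)/(2·5) ≡ 9/10. 10⁻¹ ≡ 7 (mod 23) since 10·7 = 70 ≡ 1, so λ ≡ 9·7 ≡ 17.
  x = λ² - 18 - 18 = 289 - 36 ≡ 0; y = λ·(18 - 0) - 5 ≡ 2. → (0, 2)
double: tangent at (0, 2): λ = (3·0² + 3)/(2·2) ≡ 3/4. 4⁻¹ ≡ 6 (mod 23), so λ ≡ 3·6 ≡ 18.
  x = λ² - 0 - 0 = 324 - 0 ≡ 2; y = λ·(0 - 2) - 2 ≡ 8. → (2, 8)
add Q: (2, 8) + (18, 5). λ = (5 - 8)/(18 - 2) ≡ 20/16 mod 23. 16⁻¹ ≡ 13 (mod 23), so λ ≡ 7.
  x = λ² - 2 - 18 = 49 - 20 ≡ 6; y = λ·(2 - 6) - 8 ≡ 10. → (6, 10)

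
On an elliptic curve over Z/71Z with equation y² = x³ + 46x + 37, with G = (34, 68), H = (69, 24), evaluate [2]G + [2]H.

(56, 27)

First 2G:
Repeated addition: build up to 2G.
2G: tangent at (34, 68): λ = (3·34² + 46)/(2·68) ≡ 35/65. 65⁻¹ ≡ 59 (mod 71) since 65·59 = 3835 ≡ 1, so λ ≡ 35·59 ≡ 6.
  x = λ² - 34 - 34 = 36 - 68 ≡ 39; y = λ·(34 - 39) - 68 ≡ 44. → (39, 44)
2G = (39, 44).
Next 2H:
Repeated addition: build up to 2H.
2H: tangent at (69, 24): λ = (3·69² + 46)/(2·24) ≡ 58/48. 48⁻¹ ≡ 37 (mod 71), so λ ≡ 58·37 ≡ 16.
  x = λ² - 69 - 69 = 256 - 138 ≡ 47; y = λ·(69 - 47) - 24 ≡ 44. → (47, 44)
2H = (47, 44).
Finally 2G + 2H:
(39, 44) + (47, 44). λ = (44 - 44)/(47 - 39) ≡ 0/8 mod 71. 8⁻¹ ≡ 9 (mod 71) since 8·9 = 72 ≡ 1, so λ ≡ 0.
  x = λ² - 39 - 47 = 0 - 86 ≡ 56; y = λ·(39 - 56) - 44 ≡ 27. → (56, 27)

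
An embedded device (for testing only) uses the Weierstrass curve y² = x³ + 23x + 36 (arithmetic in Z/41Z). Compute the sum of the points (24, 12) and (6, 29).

(31, 6)

(24, 12) + (6, 29). λ = (29 - 12)/(6 - 24) ≡ 17/23 mod 41. 23⁻¹ ≡ 25 (mod 41), so λ ≡ 15.
  x = λ² - 24 - 6 = 225 - 30 ≡ 31; y = λ·(24 - 31) - 12 ≡ 6. → (31, 6)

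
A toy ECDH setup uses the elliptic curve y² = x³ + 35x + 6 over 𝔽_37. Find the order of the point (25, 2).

10

2P: tangent at (25, 2): λ = (3·25² + 35)/(2·2) ≡ 23/4. 4⁻¹ ≡ 28 (mod 37), so λ ≡ 23·28 ≡ 15.
  x = λ² - 25 - 25 = 225 - 50 ≡ 27; y = λ·(25 - 27) - 2 ≡ 5. → (27, 5)
3P: (27, 5) + (25, 2). λ = (2 - 5)/(25 - 27) ≡ 34/35 mod 37. 35⁻¹ ≡ 18 (mod 37) since 35·18 = 630 ≡ 1, so λ ≡ 20.
  x = λ² - 27 - 25 = 400 - 52 ≡ 15; y = λ·(27 - 15) - 5 ≡ 13. → (15, 13)
4P: (15, 13) + (25, 2). λ = (2 - 13)/(25 - 15) ≡ 26/10 mod 37. 10⁻¹ ≡ 26 (mod 37) since 10·26 = 260 ≡ 1, so λ ≡ 10.
  x = λ² - 15 - 25 = 100 - 40 ≡ 23; y = λ·(15 - 23) - 13 ≡ 18. → (23, 18)
5P: (23, 18) + (25, 2). λ = (2 - 18)/(25 - 23) ≡ 21/2 mod 37. 2⁻¹ ≡ 19 (mod 37) since 2·19 = 38 ≡ 1, so λ ≡ 29.
  x = λ² - 23 - 25 = 841 - 48 ≡ 16; y = λ·(23 - 16) - 18 ≡ 0. → (16, 0)
6P: (16, 0) + (25, 2). λ = (2 - 0)/(25 - 16) ≡ 2/9 mod 37. 9⁻¹ ≡ 33 (mod 37) since 9·33 = 297 ≡ 1, so λ ≡ 29.
  x = λ² - 16 - 25 = 841 - 41 ≡ 23; y = λ·(16 - 23) - 0 ≡ 19. → (23, 19)
7P: (23, 19) + (25, 2). λ = (2 - 19)/(25 - 23) ≡ 20/2 mod 37. 2⁻¹ ≡ 19 (mod 37), so λ ≡ 10.
  x = λ² - 23 - 25 = 100 - 48 ≡ 15; y = λ·(23 - 15) - 19 ≡ 24. → (15, 24)
8P: (15, 24) + (25, 2). λ = (2 - 24)/(25 - 15) ≡ 15/10 mod 37. 10⁻¹ ≡ 26 (mod 37), so λ ≡ 20.
  x = λ² - 15 - 25 = 400 - 40 ≡ 27; y = λ·(15 - 27) - 24 ≡ 32. → (27, 32)
9P: (27, 32) + (25, 2). λ = (2 - 32)/(25 - 27) ≡ 7/35 mod 37. 35⁻¹ ≡ 18 (mod 37), so λ ≡ 15.
  x = λ² - 27 - 25 = 225 - 52 ≡ 25; y = λ·(27 - 25) - 32 ≡ 35. → (25, 35)
10P: (25, 35) + (25, 2): same x and y₁ ≡ -y₂, so the sum is the point at infinity.
10P = the point at infinity, so the order is 10.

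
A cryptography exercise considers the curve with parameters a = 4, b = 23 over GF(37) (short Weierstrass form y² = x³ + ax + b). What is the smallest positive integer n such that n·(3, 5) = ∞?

6

2P: tangent at (3, 5): λ = (3·3² + 4)/(2·5) ≡ 31/10. 10⁻¹ ≡ 26 (mod 37), so λ ≡ 31·26 ≡ 29.
  x = λ² - 3 - 3 = 841 - 6 ≡ 21; y = λ·(3 - 21) - 5 ≡ 28. → (21, 28)
3P: (21, 28) + (3, 5). λ = (5 - 28)/(3 - 21) ≡ 14/19 mod 37. 19⁻¹ ≡ 2 (mod 37), so λ ≡ 28.
  x = λ² - 21 - 3 = 784 - 24 ≡ 20; y = λ·(21 - 20) - 28 ≡ 0. → (20, 0)
4P: (20, 0) + (3, 5). λ = (5 - 0)/(3 - 20) ≡ 5/20 mod 37. 20⁻¹ ≡ 13 (mod 37) since 20·13 = 260 ≡ 1, so λ ≡ 28.
  x = λ² - 20 - 3 = 784 - 23 ≡ 21; y = λ·(20 - 21) - 0 ≡ 9. → (21, 9)
5P: (21, 9) + (3, 5). λ = (5 - 9)/(3 - 21) ≡ 33/19 mod 37. 19⁻¹ ≡ 2 (mod 37), so λ ≡ 29.
  x = λ² - 21 - 3 = 841 - 24 ≡ 3; y = λ·(21 - 3) - 9 ≡ 32. → (3, 32)
6P: (3, 32) + (3, 5): same x and y₁ ≡ -y₂, so the sum is ∞.
6P = ∞, so the order is 6.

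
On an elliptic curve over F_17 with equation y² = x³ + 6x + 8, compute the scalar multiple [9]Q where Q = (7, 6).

(9, 3)

Repeated addition: build up to 9Q.
2Q: tangent at (7, 6): λ = (3·7² + 6)/(2·6) ≡ 0/12. 12⁻¹ ≡ 10 (mod 17), so λ ≡ 0·10 ≡ 0.
  x = λ² - 7 - 7 = 0 - 14 ≡ 3; y = λ·(7 - 3) - 6 ≡ 11. → (3, 11)
3Q: (3, 11) + (7, 6). λ = (6 - 11)/(7 - 3) ≡ 12/4 mod 17. 4⁻¹ ≡ 13 (mod 17) since 4·13 = 52 ≡ 1, so λ ≡ 3.
  x = λ² - 3 - 7 = 9 - 10 ≡ 16; y = λ·(3 - 16) - 11 ≡ 1. → (16, 1)
4Q: (16, 1) + (7, 6). λ = (6 - 1)/(7 - 16) ≡ 5/8 mod 17. 8⁻¹ ≡ 15 (mod 17), so λ ≡ 7.
  x = λ² - 16 - 7 = 49 - 23 ≡ 9; y = λ·(16 - 9) - 1 ≡ 14. → (9, 14)
5Q: (9, 14) + (7, 6). λ = (6 - 14)/(7 - 9) ≡ 9/15 mod 17. 15⁻¹ ≡ 8 (mod 17), so λ ≡ 4.
  x = λ² - 9 - 7 = 16 - 16 ≡ 0; y = λ·(9 - 0) - 14 ≡ 5. → (0, 5)
6Q: (0, 5) + (7, 6). λ = (6 - 5)/(7 - 0) ≡ 1/7 mod 17. 7⁻¹ ≡ 5 (mod 17), so λ ≡ 5.
  x = λ² - 0 - 7 = 25 - 7 ≡ 1; y = λ·(0 - 1) - 5 ≡ 7. → (1, 7)
7Q: (1, 7) + (7, 6). λ = (6 - 7)/(7 - 1) ≡ 16/6 mod 17. 6⁻¹ ≡ 3 (mod 17), so λ ≡ 14.
  x = λ² - 1 - 7 = 196 - 8 ≡ 1; y = λ·(1 - 1) - 7 ≡ 10. → (1, 10)
8Q: (1, 10) + (7, 6). λ = (6 - 10)/(7 - 1) ≡ 13/6 mod 17. 6⁻¹ ≡ 3 (mod 17), so λ ≡ 5.
  x = λ² - 1 - 7 = 25 - 8 ≡ 0; y = λ·(1 - 0) - 10 ≡ 12. → (0, 12)
9Q: (0, 12) + (7, 6). λ = (6 - 12)/(7 - 0) ≡ 11/7 mod 17. 7⁻¹ ≡ 5 (mod 17), so λ ≡ 4.
  x = λ² - 0 - 7 = 16 - 7 ≡ 9; y = λ·(0 - 9) - 12 ≡ 3. → (9, 3)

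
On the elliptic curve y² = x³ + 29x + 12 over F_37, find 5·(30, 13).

Write G = (30, 13).
Repeated addition: build up to 5G.
2G: tangent at (30, 13): λ = (3·30² + 29)/(2·13) ≡ 28/26. 26⁻¹ ≡ 10 (mod 37), so λ ≡ 28·10 ≡ 21.
  x = λ² - 30 - 30 = 441 - 60 ≡ 11; y = λ·(30 - 11) - 13 ≡ 16. → (11, 16)
3G: (11, 16) + (30, 13). λ = (13 - 16)/(30 - 11) ≡ 34/19 mod 37. 19⁻¹ ≡ 2 (mod 37), so λ ≡ 31.
  x = λ² - 11 - 30 = 961 - 41 ≡ 32; y = λ·(11 - 32) - 16 ≡ 36. → (32, 36)
4G: (32, 36) + (30, 13). λ = (13 - 36)/(30 - 32) ≡ 14/35 mod 37. 35⁻¹ ≡ 18 (mod 37), so λ ≡ 30.
  x = λ² - 32 - 30 = 900 - 62 ≡ 24; y = λ·(32 - 24) - 36 ≡ 19. → (24, 19)
5G: (24, 19) + (30, 13). λ = (13 - 19)/(30 - 24) ≡ 31/6 mod 37. 6⁻¹ ≡ 31 (mod 37) since 6·31 = 186 ≡ 1, so λ ≡ 36.
  x = λ² - 24 - 30 = 1296 - 54 ≡ 21; y = λ·(24 - 21) - 19 ≡ 15. → (21, 15)

(21, 15)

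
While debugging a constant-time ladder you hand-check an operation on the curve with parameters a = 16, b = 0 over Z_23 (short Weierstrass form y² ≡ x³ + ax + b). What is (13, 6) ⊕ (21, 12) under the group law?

(14, 22)

(13, 6) + (21, 12). λ = (12 - 6)/(21 - 13) ≡ 6/8 mod 23. 8⁻¹ ≡ 3 (mod 23), so λ ≡ 18.
  x = λ² - 13 - 21 = 324 - 34 ≡ 14; y = λ·(13 - 14) - 6 ≡ 22. → (14, 22)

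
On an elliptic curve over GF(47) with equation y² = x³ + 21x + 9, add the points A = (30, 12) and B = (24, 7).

(30, 12) + (24, 7). λ = (7 - 12)/(24 - 30) ≡ 42/41 mod 47. 41⁻¹ ≡ 39 (mod 47), so λ ≡ 40.
  x = λ² - 30 - 24 = 1600 - 54 ≡ 42; y = λ·(30 - 42) - 12 ≡ 25. → (42, 25)

(42, 25)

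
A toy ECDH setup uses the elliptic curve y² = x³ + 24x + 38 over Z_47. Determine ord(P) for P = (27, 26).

2P: tangent at (27, 26): λ = (3·27² + 24)/(2·26) ≡ 2/5. 5⁻¹ ≡ 19 (mod 47), so λ ≡ 2·19 ≡ 38.
  x = λ² - 27 - 27 = 1444 - 54 ≡ 27; y = λ·(27 - 27) - 26 ≡ 21. → (27, 21)
3P: (27, 21) + (27, 26): same x and y₁ ≡ -y₂, so the sum is the point at infinity.
3P = the point at infinity, so the order is 3.

3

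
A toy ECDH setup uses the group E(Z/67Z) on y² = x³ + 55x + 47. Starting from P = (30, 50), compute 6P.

(64, 49)

Repeated addition: build up to 6P.
2P: tangent at (30, 50): λ = (3·30² + 55)/(2·50) ≡ 8/33. 33⁻¹ ≡ 65 (mod 67), so λ ≡ 8·65 ≡ 51.
  x = λ² - 30 - 30 = 2601 - 60 ≡ 62; y = λ·(30 - 62) - 50 ≡ 60. → (62, 60)
3P: (62, 60) + (30, 50). λ = (50 - 60)/(30 - 62) ≡ 57/35 mod 67. 35⁻¹ ≡ 23 (mod 67) since 35·23 = 805 ≡ 1, so λ ≡ 38.
  x = λ² - 62 - 30 = 1444 - 92 ≡ 12; y = λ·(62 - 12) - 60 ≡ 31. → (12, 31)
4P: (12, 31) + (30, 50). λ = (50 - 31)/(30 - 12) ≡ 19/18 mod 67. 18⁻¹ ≡ 41 (mod 67) since 18·41 = 738 ≡ 1, so λ ≡ 42.
  x = λ² - 12 - 30 = 1764 - 42 ≡ 47; y = λ·(12 - 47) - 31 ≡ 40. → (47, 40)
5P: (47, 40) + (30, 50). λ = (50 - 40)/(30 - 47) ≡ 10/50 mod 67. 50⁻¹ ≡ 63 (mod 67), so λ ≡ 27.
  x = λ² - 47 - 30 = 729 - 77 ≡ 49; y = λ·(47 - 49) - 40 ≡ 40. → (49, 40)
6P: (49, 40) + (30, 50). λ = (50 - 40)/(30 - 49) ≡ 10/48 mod 67. 48⁻¹ ≡ 7 (mod 67) since 48·7 = 336 ≡ 1, so λ ≡ 3.
  x = λ² - 49 - 30 = 9 - 79 ≡ 64; y = λ·(49 - 64) - 40 ≡ 49. → (64, 49)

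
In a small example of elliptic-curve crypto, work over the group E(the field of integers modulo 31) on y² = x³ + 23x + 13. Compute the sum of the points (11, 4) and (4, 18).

(11, 4) + (4, 18). λ = (18 - 4)/(4 - 11) ≡ 14/24 mod 31. 24⁻¹ ≡ 22 (mod 31), so λ ≡ 29.
  x = λ² - 11 - 4 = 841 - 15 ≡ 20; y = λ·(11 - 20) - 4 ≡ 14. → (20, 14)

(20, 14)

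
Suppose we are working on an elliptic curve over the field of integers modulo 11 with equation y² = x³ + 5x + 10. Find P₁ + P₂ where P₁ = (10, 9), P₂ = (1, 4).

(10, 9) + (1, 4). λ = (4 - 9)/(1 - 10) ≡ 6/2 mod 11. 2⁻¹ ≡ 6 (mod 11), so λ ≡ 3.
  x = λ² - 10 - 1 = 9 - 11 ≡ 9; y = λ·(10 - 9) - 9 ≡ 5. → (9, 5)

(9, 5)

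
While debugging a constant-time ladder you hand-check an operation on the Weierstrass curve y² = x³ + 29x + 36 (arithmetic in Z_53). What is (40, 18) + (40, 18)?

(1, 15)

tangent at (40, 18): λ = (3·40² + 29)/(2·18) ≡ 6/36. 36⁻¹ ≡ 28 (mod 53), so λ ≡ 6·28 ≡ 9.
  x = λ² - 40 - 40 = 81 - 80 ≡ 1; y = λ·(40 - 1) - 18 ≡ 15. → (1, 15)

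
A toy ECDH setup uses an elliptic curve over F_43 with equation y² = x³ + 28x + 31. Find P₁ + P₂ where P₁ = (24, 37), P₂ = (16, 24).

(24, 37) + (16, 24). λ = (24 - 37)/(16 - 24) ≡ 30/35 mod 43. 35⁻¹ ≡ 16 (mod 43) since 35·16 = 560 ≡ 1, so λ ≡ 7.
  x = λ² - 24 - 16 = 49 - 40 ≡ 9; y = λ·(24 - 9) - 37 ≡ 25. → (9, 25)

(9, 25)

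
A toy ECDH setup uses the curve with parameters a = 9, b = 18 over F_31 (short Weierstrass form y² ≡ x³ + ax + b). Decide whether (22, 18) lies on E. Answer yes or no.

y² = 18² ≡ 14; x³ + 9x + 18 = 10864 ≡ 14 (mod 31). 14 = 14.

yes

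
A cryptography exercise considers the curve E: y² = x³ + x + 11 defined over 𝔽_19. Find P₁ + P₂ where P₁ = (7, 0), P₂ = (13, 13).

(0, 12)

(7, 0) + (13, 13). λ = (13 - 0)/(13 - 7) ≡ 13/6 mod 19. 6⁻¹ ≡ 16 (mod 19) since 6·16 = 96 ≡ 1, so λ ≡ 18.
  x = λ² - 7 - 13 = 324 - 20 ≡ 0; y = λ·(7 - 0) - 0 ≡ 12. → (0, 12)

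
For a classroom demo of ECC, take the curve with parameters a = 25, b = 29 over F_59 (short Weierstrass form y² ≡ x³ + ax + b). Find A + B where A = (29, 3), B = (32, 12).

(7, 4)

(29, 3) + (32, 12). λ = (12 - 3)/(32 - 29) ≡ 9/3 mod 59. 3⁻¹ ≡ 20 (mod 59), so λ ≡ 3.
  x = λ² - 29 - 32 = 9 - 61 ≡ 7; y = λ·(29 - 7) - 3 ≡ 4. → (7, 4)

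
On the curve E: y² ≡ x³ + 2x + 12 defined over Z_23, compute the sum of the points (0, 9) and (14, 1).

(22, 20)

(0, 9) + (14, 1). λ = (1 - 9)/(14 - 0) ≡ 15/14 mod 23. 14⁻¹ ≡ 5 (mod 23) since 14·5 = 70 ≡ 1, so λ ≡ 6.
  x = λ² - 0 - 14 = 36 - 14 ≡ 22; y = λ·(0 - 22) - 9 ≡ 20. → (22, 20)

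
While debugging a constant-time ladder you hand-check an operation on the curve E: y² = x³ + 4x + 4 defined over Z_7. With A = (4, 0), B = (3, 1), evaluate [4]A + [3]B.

First 4A:
Repeated addition: build up to 4A.
2A: (4, 0) + (4, 0): same x and y₁ ≡ -y₂, so the sum is 𝒪.
3A: 𝒪 + (4, 0) = (4, 0) (identity).
4A: (4, 0) + (4, 0): same x and y₁ ≡ -y₂, so the sum is 𝒪.
4A = 𝒪.
Next 3B:
Repeated addition: build up to 3B.
2B: tangent at (3, 1): λ = (3·3² + 4)/(2·1) ≡ 3/2. 2⁻¹ ≡ 4 (mod 7), so λ ≡ 3·4 ≡ 5.
  x = λ² - 3 - 3 = 25 - 6 ≡ 5; y = λ·(3 - 5) - 1 ≡ 3. → (5, 3)
3B: (5, 3) + (3, 1). λ = (1 - 3)/(3 - 5) ≡ 5/5 mod 7. 5⁻¹ ≡ 3 (mod 7), so λ ≡ 1.
  x = λ² - 5 - 3 = 1 - 8 ≡ 0; y = λ·(5 - 0) - 3 ≡ 2. → (0, 2)
3B = (0, 2).
Finally 4A + 3B:
𝒪 + (0, 2) = (0, 2) (identity).

(0, 2)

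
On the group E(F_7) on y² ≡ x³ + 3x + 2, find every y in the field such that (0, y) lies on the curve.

x³ + 3x + 2 = 2 ≡ 2 (mod 7).
Square roots of 2 mod 7: 3 and 4 (since 3² = 9 ≡ 2).

3, 4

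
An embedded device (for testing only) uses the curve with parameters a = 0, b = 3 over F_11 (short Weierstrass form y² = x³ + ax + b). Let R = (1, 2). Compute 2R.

(2, 0)

tangent at (1, 2): λ = (3·1² + 0)/(2·2) ≡ 3/4. 4⁻¹ ≡ 3 (mod 11), so λ ≡ 3·3 ≡ 9.
  x = λ² - 1 - 1 = 81 - 2 ≡ 2; y = λ·(1 - 2) - 2 ≡ 0. → (2, 0)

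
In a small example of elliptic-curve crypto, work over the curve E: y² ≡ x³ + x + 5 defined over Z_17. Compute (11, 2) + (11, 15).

O

The two points share x = 11 and their y-coordinates satisfy 2 + 15 ≡ 0 (mod 17), so they are inverses. Their sum is O.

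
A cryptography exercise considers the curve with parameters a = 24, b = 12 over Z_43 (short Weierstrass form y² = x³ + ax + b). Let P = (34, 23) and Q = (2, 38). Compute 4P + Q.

(27, 2)

First 4P:
Double-and-add on 4 = (100)₂. Start with P = (34, 23) for the leading 1-bit.
double: tangent at (34, 23): λ = (3·34² + 24)/(2·23) ≡ 9/3. 3⁻¹ ≡ 29 (mod 43), so λ ≡ 9·29 ≡ 3.
  x = λ² - 34 - 34 = 9 - 68 ≡ 27; y = λ·(34 - 27) - 23 ≡ 41. → (27, 41)
double: tangent at (27, 41): λ = (3·27² + 24)/(2·41) ≡ 18/39. 39⁻¹ ≡ 32 (mod 43), so λ ≡ 18·32 ≡ 17.
  x = λ² - 27 - 27 = 289 - 54 ≡ 20; y = λ·(27 - 20) - 41 ≡ 35. → (20, 35)
4P = (20, 35).
Finally 4P + Q:
(20, 35) + (2, 38). λ = (38 - 35)/(2 - 20) ≡ 3/25 mod 43. 25⁻¹ ≡ 31 (mod 43), so λ ≡ 7.
  x = λ² - 20 - 2 = 49 - 22 ≡ 27; y = λ·(20 - 27) - 35 ≡ 2. → (27, 2)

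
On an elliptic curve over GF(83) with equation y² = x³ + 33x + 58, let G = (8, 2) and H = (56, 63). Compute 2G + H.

(34, 48)

First 2G:
Repeated addition: build up to 2G.
2G: tangent at (8, 2): λ = (3·8² + 33)/(2·2) ≡ 59/4. 4⁻¹ ≡ 21 (mod 83) since 4·21 = 84 ≡ 1, so λ ≡ 59·21 ≡ 77.
  x = λ² - 8 - 8 = 5929 - 16 ≡ 20; y = λ·(8 - 20) - 2 ≡ 70. → (20, 70)
2G = (20, 70).
Finally 2G + H:
(20, 70) + (56, 63). λ = (63 - 70)/(56 - 20) ≡ 76/36 mod 83. 36⁻¹ ≡ 30 (mod 83), so λ ≡ 39.
  x = λ² - 20 - 56 = 1521 - 76 ≡ 34; y = λ·(20 - 34) - 70 ≡ 48. → (34, 48)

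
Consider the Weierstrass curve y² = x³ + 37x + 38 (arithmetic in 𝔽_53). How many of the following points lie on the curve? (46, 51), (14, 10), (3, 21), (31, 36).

2

(46, 51): 51² ≡ 4, rhs ≡ 19 → off.
(14, 10): 10² ≡ 47, rhs ≡ 14 → off.
(3, 21): 21² ≡ 17, rhs ≡ 17 → on.
(31, 36): 36² ≡ 24, rhs ≡ 24 → on.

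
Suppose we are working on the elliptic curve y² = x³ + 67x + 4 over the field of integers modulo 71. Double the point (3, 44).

tangent at (3, 44): λ = (3·3² + 67)/(2·44) ≡ 23/17. 17⁻¹ ≡ 46 (mod 71) since 17·46 = 782 ≡ 1, so λ ≡ 23·46 ≡ 64.
  x = λ² - 3 - 3 = 4096 - 6 ≡ 43; y = λ·(3 - 43) - 44 ≡ 23. → (43, 23)

(43, 23)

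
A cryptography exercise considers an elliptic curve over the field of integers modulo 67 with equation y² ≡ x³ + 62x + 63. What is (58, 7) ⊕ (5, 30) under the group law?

(58, 7) + (5, 30). λ = (30 - 7)/(5 - 58) ≡ 23/14 mod 67. 14⁻¹ ≡ 24 (mod 67), so λ ≡ 16.
  x = λ² - 58 - 5 = 256 - 63 ≡ 59; y = λ·(58 - 59) - 7 ≡ 44. → (59, 44)

(59, 44)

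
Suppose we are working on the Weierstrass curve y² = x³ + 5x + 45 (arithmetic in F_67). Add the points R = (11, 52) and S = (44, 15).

(61, 0)

(11, 52) + (44, 15). λ = (15 - 52)/(44 - 11) ≡ 30/33 mod 67. 33⁻¹ ≡ 65 (mod 67), so λ ≡ 7.
  x = λ² - 11 - 44 = 49 - 55 ≡ 61; y = λ·(11 - 61) - 52 ≡ 0. → (61, 0)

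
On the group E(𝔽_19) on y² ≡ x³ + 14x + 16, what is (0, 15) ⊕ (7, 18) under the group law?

(0, 15) + (7, 18). λ = (18 - 15)/(7 - 0) ≡ 3/7 mod 19. 7⁻¹ ≡ 11 (mod 19) since 7·11 = 77 ≡ 1, so λ ≡ 14.
  x = λ² - 0 - 7 = 196 - 7 ≡ 18; y = λ·(0 - 18) - 15 ≡ 18. → (18, 18)

(18, 18)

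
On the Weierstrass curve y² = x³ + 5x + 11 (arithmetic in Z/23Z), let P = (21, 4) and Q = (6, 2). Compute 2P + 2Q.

(9, 7)

First 2P:
Repeated addition: build up to 2P.
2P: tangent at (21, 4): λ = (3·21² + 5)/(2·4) ≡ 17/8. 8⁻¹ ≡ 3 (mod 23) since 8·3 = 24 ≡ 1, so λ ≡ 17·3 ≡ 5.
  x = λ² - 21 - 21 = 25 - 42 ≡ 6; y = λ·(21 - 6) - 4 ≡ 2. → (6, 2)
2P = (6, 2).
Next 2Q:
Repeated addition: build up to 2Q.
2Q: tangent at (6, 2): λ = (3·6² + 5)/(2·2) ≡ 21/4. 4⁻¹ ≡ 6 (mod 23) since 4·6 = 24 ≡ 1, so λ ≡ 21·6 ≡ 11.
  x = λ² - 6 - 6 = 121 - 12 ≡ 17; y = λ·(6 - 17) - 2 ≡ 15. → (17, 15)
2Q = (17, 15).
Finally 2P + 2Q:
(6, 2) + (17, 15). λ = (15 - 2)/(17 - 6) ≡ 13/11 mod 23. 11⁻¹ ≡ 21 (mod 23) since 11·21 = 231 ≡ 1, so λ ≡ 20.
  x = λ² - 6 - 17 = 400 - 23 ≡ 9; y = λ·(6 - 9) - 2 ≡ 7. → (9, 7)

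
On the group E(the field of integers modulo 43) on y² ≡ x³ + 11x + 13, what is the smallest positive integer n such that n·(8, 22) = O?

2P: tangent at (8, 22): λ = (3·8² + 11)/(2·22) ≡ 31/1. 1⁻¹ ≡ 1 (mod 43), so λ ≡ 31·1 ≡ 31.
  x = λ² - 8 - 8 = 961 - 16 ≡ 42; y = λ·(8 - 42) - 22 ≡ 42. → (42, 42)
3P: (42, 42) + (8, 22). λ = (22 - 42)/(8 - 42) ≡ 23/9 mod 43. 9⁻¹ ≡ 24 (mod 43) since 9·24 = 216 ≡ 1, so λ ≡ 36.
  x = λ² - 42 - 8 = 1296 - 50 ≡ 42; y = λ·(42 - 42) - 42 ≡ 1. → (42, 1)
4P: (42, 1) + (8, 22). λ = (22 - 1)/(8 - 42) ≡ 21/9 mod 43. 9⁻¹ ≡ 24 (mod 43), so λ ≡ 31.
  x = λ² - 42 - 8 = 961 - 50 ≡ 8; y = λ·(42 - 8) - 1 ≡ 21. → (8, 21)
5P: (8, 21) + (8, 22): same x and y₁ ≡ -y₂, so the sum is O.
5P = O, so the order is 5.

5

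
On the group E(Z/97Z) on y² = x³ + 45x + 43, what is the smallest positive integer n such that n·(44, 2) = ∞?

8

2P: tangent at (44, 2): λ = (3·44² + 45)/(2·2) ≡ 33/4. 4⁻¹ ≡ 73 (mod 97), so λ ≡ 33·73 ≡ 81.
  x = λ² - 44 - 44 = 6561 - 88 ≡ 71; y = λ·(44 - 71) - 2 ≡ 42. → (71, 42)
3P: (71, 42) + (44, 2). λ = (2 - 42)/(44 - 71) ≡ 57/70 mod 97. 70⁻¹ ≡ 79 (mod 97), so λ ≡ 41.
  x = λ² - 71 - 44 = 1681 - 115 ≡ 14; y = λ·(71 - 14) - 42 ≡ 64. → (14, 64)
4P: (14, 64) + (44, 2). λ = (2 - 64)/(44 - 14) ≡ 35/30 mod 97. 30⁻¹ ≡ 55 (mod 97), so λ ≡ 82.
  x = λ² - 14 - 44 = 6724 - 58 ≡ 70; y = λ·(14 - 70) - 64 ≡ 0. → (70, 0)
5P: (70, 0) + (44, 2). λ = (2 - 0)/(44 - 70) ≡ 2/71 mod 97. 71⁻¹ ≡ 41 (mod 97), so λ ≡ 82.
  x = λ² - 70 - 44 = 6724 - 114 ≡ 14; y = λ·(70 - 14) - 0 ≡ 33. → (14, 33)
6P: (14, 33) + (44, 2). λ = (2 - 33)/(44 - 14) ≡ 66/30 mod 97. 30⁻¹ ≡ 55 (mod 97) since 30·55 = 1650 ≡ 1, so λ ≡ 41.
  x = λ² - 14 - 44 = 1681 - 58 ≡ 71; y = λ·(14 - 71) - 33 ≡ 55. → (71, 55)
7P: (71, 55) + (44, 2). λ = (2 - 55)/(44 - 71) ≡ 44/70 mod 97. 70⁻¹ ≡ 79 (mod 97), so λ ≡ 81.
  x = λ² - 71 - 44 = 6561 - 115 ≡ 44; y = λ·(71 - 44) - 55 ≡ 95. → (44, 95)
8P: (44, 95) + (44, 2): same x and y₁ ≡ -y₂, so the sum is ∞.
8P = ∞, so the order is 8.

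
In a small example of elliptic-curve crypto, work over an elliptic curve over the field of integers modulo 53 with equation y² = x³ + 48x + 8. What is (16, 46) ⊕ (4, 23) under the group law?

(26, 32)

(16, 46) + (4, 23). λ = (23 - 46)/(4 - 16) ≡ 30/41 mod 53. 41⁻¹ ≡ 22 (mod 53), so λ ≡ 24.
  x = λ² - 16 - 4 = 576 - 20 ≡ 26; y = λ·(16 - 26) - 46 ≡ 32. → (26, 32)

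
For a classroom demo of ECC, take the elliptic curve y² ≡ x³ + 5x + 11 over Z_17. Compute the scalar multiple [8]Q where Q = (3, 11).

(3, 6)

Double-and-add on 8 = (1000)₂. Start with Q = (3, 11) for the leading 1-bit.
double: tangent at (3, 11): λ = (3·3² + 5)/(2·11) ≡ 15/5. 5⁻¹ ≡ 7 (mod 17) since 5·7 = 35 ≡ 1, so λ ≡ 15·7 ≡ 3.
  x = λ² - 3 - 3 = 9 - 6 ≡ 3; y = λ·(3 - 3) - 11 ≡ 6. → (3, 6)
double: tangent at (3, 6): λ = (3·3² + 5)/(2·6) ≡ 15/12. 12⁻¹ ≡ 10 (mod 17) since 12·10 = 120 ≡ 1, so λ ≡ 15·10 ≡ 14.
  x = λ² - 3 - 3 = 196 - 6 ≡ 3; y = λ·(3 - 3) - 6 ≡ 11. → (3, 11)
double: tangent at (3, 11): λ = (3·3² + 5)/(2·11) ≡ 15/5. 5⁻¹ ≡ 7 (mod 17), so λ ≡ 15·7 ≡ 3.
  x = λ² - 3 - 3 = 9 - 6 ≡ 3; y = λ·(3 - 3) - 11 ≡ 6. → (3, 6)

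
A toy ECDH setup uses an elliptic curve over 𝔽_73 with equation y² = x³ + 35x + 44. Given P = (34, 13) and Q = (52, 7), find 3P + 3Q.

First 3P:
Repeated addition: build up to 3P.
2P: tangent at (34, 13): λ = (3·34² + 35)/(2·13) ≡ 72/26. 26⁻¹ ≡ 59 (mod 73), so λ ≡ 72·59 ≡ 14.
  x = λ² - 34 - 34 = 196 - 68 ≡ 55; y = λ·(34 - 55) - 13 ≡ 58. → (55, 58)
3P: (55, 58) + (34, 13). λ = (13 - 58)/(34 - 55) ≡ 28/52 mod 73. 52⁻¹ ≡ 66 (mod 73), so λ ≡ 23.
  x = λ² - 55 - 34 = 529 - 89 ≡ 2; y = λ·(55 - 2) - 58 ≡ 66. → (2, 66)
3P = (2, 66).
Next 3Q:
Repeated addition: build up to 3Q.
2Q: tangent at (52, 7): λ = (3·52² + 35)/(2·7) ≡ 44/14. 14⁻¹ ≡ 47 (mod 73), so λ ≡ 44·47 ≡ 24.
  x = λ² - 52 - 52 = 576 - 104 ≡ 34; y = λ·(52 - 34) - 7 ≡ 60. → (34, 60)
3Q: (34, 60) + (52, 7). λ = (7 - 60)/(52 - 34) ≡ 20/18 mod 73. 18⁻¹ ≡ 69 (mod 73), so λ ≡ 66.
  x = λ² - 34 - 52 = 4356 - 86 ≡ 36; y = λ·(34 - 36) - 60 ≡ 27. → (36, 27)
3Q = (36, 27).
Finally 3P + 3Q:
(2, 66) + (36, 27). λ = (27 - 66)/(36 - 2) ≡ 34/34 mod 73. 34⁻¹ ≡ 58 (mod 73) since 34·58 = 1972 ≡ 1, so λ ≡ 1.
  x = λ² - 2 - 36 = 1 - 38 ≡ 36; y = λ·(2 - 36) - 66 ≡ 46. → (36, 46)

(36, 46)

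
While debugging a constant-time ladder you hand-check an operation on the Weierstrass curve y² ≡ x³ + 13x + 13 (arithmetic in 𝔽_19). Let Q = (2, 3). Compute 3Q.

(17, 13)

Repeated addition: build up to 3Q.
2Q: tangent at (2, 3): λ = (3·2² + 13)/(2·3) ≡ 6/6. 6⁻¹ ≡ 16 (mod 19) since 6·16 = 96 ≡ 1, so λ ≡ 6·16 ≡ 1.
  x = λ² - 2 - 2 = 1 - 4 ≡ 16; y = λ·(2 - 16) - 3 ≡ 2. → (16, 2)
3Q: (16, 2) + (2, 3). λ = (3 - 2)/(2 - 16) ≡ 1/5 mod 19. 5⁻¹ ≡ 4 (mod 19) since 5·4 = 20 ≡ 1, so λ ≡ 4.
  x = λ² - 16 - 2 = 16 - 18 ≡ 17; y = λ·(16 - 17) - 2 ≡ 13. → (17, 13)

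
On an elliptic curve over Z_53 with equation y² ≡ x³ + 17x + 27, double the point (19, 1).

(44, 29)

tangent at (19, 1): λ = (3·19² + 17)/(2·1) ≡ 40/2. 2⁻¹ ≡ 27 (mod 53), so λ ≡ 40·27 ≡ 20.
  x = λ² - 19 - 19 = 400 - 38 ≡ 44; y = λ·(19 - 44) - 1 ≡ 29. → (44, 29)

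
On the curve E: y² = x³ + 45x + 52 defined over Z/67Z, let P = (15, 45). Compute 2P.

tangent at (15, 45): λ = (3·15² + 45)/(2·45) ≡ 50/23. 23⁻¹ ≡ 35 (mod 67), so λ ≡ 50·35 ≡ 8.
  x = λ² - 15 - 15 = 64 - 30 ≡ 34; y = λ·(15 - 34) - 45 ≡ 4. → (34, 4)

(34, 4)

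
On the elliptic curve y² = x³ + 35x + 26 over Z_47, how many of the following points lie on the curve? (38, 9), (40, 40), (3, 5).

1

(38, 9): 9² ≡ 34, rhs ≡ 16 → off.
(40, 40): 40² ≡ 2, rhs ≡ 2 → on.
(3, 5): 5² ≡ 25, rhs ≡ 17 → off.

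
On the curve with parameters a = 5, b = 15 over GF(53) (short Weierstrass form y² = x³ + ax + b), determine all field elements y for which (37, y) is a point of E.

x³ + 5x + 15 = 50853 ≡ 26 (mod 53).
26 is a non-residue mod 53; no y exists.

none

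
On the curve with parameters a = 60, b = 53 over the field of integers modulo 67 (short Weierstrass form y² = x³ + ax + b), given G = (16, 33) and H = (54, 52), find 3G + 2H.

First 3G:
Repeated addition: build up to 3G.
2G: tangent at (16, 33): λ = (3·16² + 60)/(2·33) ≡ 24/66. 66⁻¹ ≡ 66 (mod 67), so λ ≡ 24·66 ≡ 43.
  x = λ² - 16 - 16 = 1849 - 32 ≡ 8; y = λ·(16 - 8) - 33 ≡ 43. → (8, 43)
3G: (8, 43) + (16, 33). λ = (33 - 43)/(16 - 8) ≡ 57/8 mod 67. 8⁻¹ ≡ 42 (mod 67), so λ ≡ 49.
  x = λ² - 8 - 16 = 2401 - 24 ≡ 32; y = λ·(8 - 32) - 43 ≡ 54. → (32, 54)
3G = (32, 54).
Next 2H:
Repeated addition: build up to 2H.
2H: tangent at (54, 52): λ = (3·54² + 60)/(2·52) ≡ 31/37. 37⁻¹ ≡ 29 (mod 67), so λ ≡ 31·29 ≡ 28.
  x = λ² - 54 - 54 = 784 - 108 ≡ 6; y = λ·(54 - 6) - 52 ≡ 19. → (6, 19)
2H = (6, 19).
Finally 3G + 2H:
(32, 54) + (6, 19). λ = (19 - 54)/(6 - 32) ≡ 32/41 mod 67. 41⁻¹ ≡ 18 (mod 67) since 41·18 = 738 ≡ 1, so λ ≡ 40.
  x = λ² - 32 - 6 = 1600 - 38 ≡ 21; y = λ·(32 - 21) - 54 ≡ 51. → (21, 51)

(21, 51)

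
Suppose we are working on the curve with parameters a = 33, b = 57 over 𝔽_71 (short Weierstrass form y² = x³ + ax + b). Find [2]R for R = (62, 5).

(30, 12)

tangent at (62, 5): λ = (3·62² + 33)/(2·5) ≡ 63/10. 10⁻¹ ≡ 64 (mod 71), so λ ≡ 63·64 ≡ 56.
  x = λ² - 62 - 62 = 3136 - 124 ≡ 30; y = λ·(62 - 30) - 5 ≡ 12. → (30, 12)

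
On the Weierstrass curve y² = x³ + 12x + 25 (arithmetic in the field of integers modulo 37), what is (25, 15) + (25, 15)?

(24, 22)

tangent at (25, 15): λ = (3·25² + 12)/(2·15) ≡ 0/30. 30⁻¹ ≡ 21 (mod 37) since 30·21 = 630 ≡ 1, so λ ≡ 0·21 ≡ 0.
  x = λ² - 25 - 25 = 0 - 50 ≡ 24; y = λ·(25 - 24) - 15 ≡ 22. → (24, 22)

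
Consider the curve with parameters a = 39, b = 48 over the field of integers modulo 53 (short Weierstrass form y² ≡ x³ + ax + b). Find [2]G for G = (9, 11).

tangent at (9, 11): λ = (3·9² + 39)/(2·11) ≡ 17/22. 22⁻¹ ≡ 41 (mod 53), so λ ≡ 17·41 ≡ 8.
  x = λ² - 9 - 9 = 64 - 18 ≡ 46; y = λ·(9 - 46) - 11 ≡ 11. → (46, 11)

(46, 11)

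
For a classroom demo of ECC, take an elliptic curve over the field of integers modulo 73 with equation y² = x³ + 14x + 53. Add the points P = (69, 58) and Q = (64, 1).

(69, 58) + (64, 1). λ = (1 - 58)/(64 - 69) ≡ 16/68 mod 73. 68⁻¹ ≡ 29 (mod 73), so λ ≡ 26.
  x = λ² - 69 - 64 = 676 - 133 ≡ 32; y = λ·(69 - 32) - 58 ≡ 28. → (32, 28)

(32, 28)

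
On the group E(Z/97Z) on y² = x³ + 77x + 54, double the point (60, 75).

tangent at (60, 75): λ = (3·60² + 77)/(2·75) ≡ 13/53. 53⁻¹ ≡ 11 (mod 97) since 53·11 = 583 ≡ 1, so λ ≡ 13·11 ≡ 46.
  x = λ² - 60 - 60 = 2116 - 120 ≡ 56; y = λ·(60 - 56) - 75 ≡ 12. → (56, 12)

(56, 12)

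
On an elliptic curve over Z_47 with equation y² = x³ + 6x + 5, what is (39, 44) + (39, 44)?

tangent at (39, 44): λ = (3·39² + 6)/(2·44) ≡ 10/41. 41⁻¹ ≡ 39 (mod 47) since 41·39 = 1599 ≡ 1, so λ ≡ 10·39 ≡ 14.
  x = λ² - 39 - 39 = 196 - 78 ≡ 24; y = λ·(39 - 24) - 44 ≡ 25. → (24, 25)

(24, 25)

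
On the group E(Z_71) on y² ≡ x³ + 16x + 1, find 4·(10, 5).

(49, 19)

Write P = (10, 5).
Double-and-add on 4 = (100)₂. Start with P = (10, 5) for the leading 1-bit.
double: tangent at (10, 5): λ = (3·10² + 16)/(2·5) ≡ 32/10. 10⁻¹ ≡ 64 (mod 71), so λ ≡ 32·64 ≡ 60.
  x = λ² - 10 - 10 = 3600 - 20 ≡ 30; y = λ·(10 - 30) - 5 ≡ 2. → (30, 2)
double: tangent at (30, 2): λ = (3·30² + 16)/(2·2) ≡ 18/4. 4⁻¹ ≡ 18 (mod 71), so λ ≡ 18·18 ≡ 40.
  x = λ² - 30 - 30 = 1600 - 60 ≡ 49; y = λ·(30 - 49) - 2 ≡ 19. → (49, 19)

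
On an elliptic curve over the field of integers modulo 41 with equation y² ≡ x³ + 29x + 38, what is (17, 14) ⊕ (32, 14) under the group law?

(33, 27)

(17, 14) + (32, 14). λ = (14 - 14)/(32 - 17) ≡ 0/15 mod 41. 15⁻¹ ≡ 11 (mod 41), so λ ≡ 0.
  x = λ² - 17 - 32 = 0 - 49 ≡ 33; y = λ·(17 - 33) - 14 ≡ 27. → (33, 27)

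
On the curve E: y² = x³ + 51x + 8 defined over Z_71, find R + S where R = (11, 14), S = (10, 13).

(11, 14) + (10, 13). λ = (13 - 14)/(10 - 11) ≡ 70/70 mod 71. 70⁻¹ ≡ 70 (mod 71) since 70·70 = 4900 ≡ 1, so λ ≡ 1.
  x = λ² - 11 - 10 = 1 - 21 ≡ 51; y = λ·(11 - 51) - 14 ≡ 17. → (51, 17)

(51, 17)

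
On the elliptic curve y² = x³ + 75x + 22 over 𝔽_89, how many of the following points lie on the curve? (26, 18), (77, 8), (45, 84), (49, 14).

(26, 18): 18² ≡ 57, rhs ≡ 57 → on.
(77, 8): 8² ≡ 64, rhs ≡ 64 → on.
(45, 84): 84² ≡ 25, rhs ≡ 4 → off.
(49, 14): 14² ≡ 18, rhs ≡ 39 → off.

2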